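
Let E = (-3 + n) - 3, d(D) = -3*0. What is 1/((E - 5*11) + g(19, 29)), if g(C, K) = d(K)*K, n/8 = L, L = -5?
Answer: -1/101 ≈ -0.0099010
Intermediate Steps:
d(D) = 0
n = -40 (n = 8*(-5) = -40)
g(C, K) = 0 (g(C, K) = 0*K = 0)
E = -46 (E = (-3 - 40) - 3 = -43 - 3 = -46)
1/((E - 5*11) + g(19, 29)) = 1/((-46 - 5*11) + 0) = 1/((-46 - 55) + 0) = 1/(-101 + 0) = 1/(-101) = -1/101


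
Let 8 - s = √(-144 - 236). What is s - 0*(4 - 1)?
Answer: 8 - 2*I*√95 ≈ 8.0 - 19.494*I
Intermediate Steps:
s = 8 - 2*I*√95 (s = 8 - √(-144 - 236) = 8 - √(-380) = 8 - 2*I*√95 ≈ 8.0 - 19.494*I)
s - 0*(4 - 1) = (8 - 2*I*√95) - 0*(4 - 1) = (8 - 2*I*√95) - 0*3 = (8 - 2*I*√95) - 1*0 = (8 - 2*I*√95) + 0 = 8 - 2*I*√95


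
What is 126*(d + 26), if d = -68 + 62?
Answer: 2520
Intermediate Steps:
d = -6
126*(d + 26) = 126*(-6 + 26) = 126*20 = 2520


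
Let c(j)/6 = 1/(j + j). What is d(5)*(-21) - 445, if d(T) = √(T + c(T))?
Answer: -445 - 42*√35/5 ≈ -494.70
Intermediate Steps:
c(j) = 3/j (c(j) = 6/(j + j) = 6/((2*j)) = 6*(1/(2*j)) = 3/j)
d(T) = √(T + 3/T)
d(5)*(-21) - 445 = √(5 + 3/5)*(-21) - 445 = √(5 + 3*(⅕))*(-21) - 445 = √(5 + ⅗)*(-21) - 445 = √(28/5)*(-21) - 445 = (2*√35/5)*(-21) - 445 = -42*√35/5 - 445 = -445 - 42*√35/5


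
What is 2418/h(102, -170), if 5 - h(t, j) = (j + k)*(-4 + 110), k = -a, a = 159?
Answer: 186/2683 ≈ 0.069325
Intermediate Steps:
k = -159 (k = -1*159 = -159)
h(t, j) = 16859 - 106*j (h(t, j) = 5 - (j - 159)*(-4 + 110) = 5 - (-159 + j)*106 = 5 - (-16854 + 106*j) = 5 + (16854 - 106*j) = 16859 - 106*j)
2418/h(102, -170) = 2418/(16859 - 106*(-170)) = 2418/(16859 + 18020) = 2418/34879 = 2418*(1/34879) = 186/2683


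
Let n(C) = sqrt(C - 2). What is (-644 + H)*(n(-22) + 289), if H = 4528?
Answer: 1122476 + 7768*I*sqrt(6) ≈ 1.1225e+6 + 19028.0*I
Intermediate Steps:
n(C) = sqrt(-2 + C)
(-644 + H)*(n(-22) + 289) = (-644 + 4528)*(sqrt(-2 - 22) + 289) = 3884*(sqrt(-24) + 289) = 3884*(2*I*sqrt(6) + 289) = 3884*(289 + 2*I*sqrt(6)) = 1122476 + 7768*I*sqrt(6)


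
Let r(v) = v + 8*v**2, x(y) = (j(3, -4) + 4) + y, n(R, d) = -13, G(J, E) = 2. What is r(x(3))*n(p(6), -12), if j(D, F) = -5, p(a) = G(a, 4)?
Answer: -442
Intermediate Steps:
p(a) = 2
x(y) = -1 + y (x(y) = (-5 + 4) + y = -1 + y)
r(x(3))*n(p(6), -12) = ((-1 + 3)*(1 + 8*(-1 + 3)))*(-13) = (2*(1 + 8*2))*(-13) = (2*(1 + 16))*(-13) = (2*17)*(-13) = 34*(-13) = -442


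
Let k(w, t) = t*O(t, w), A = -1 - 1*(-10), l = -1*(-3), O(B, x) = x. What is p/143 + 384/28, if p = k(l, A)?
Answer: 13917/1001 ≈ 13.903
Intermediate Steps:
l = 3
A = 9 (A = -1 + 10 = 9)
k(w, t) = t*w
p = 27 (p = 9*3 = 27)
p/143 + 384/28 = 27/143 + 384/28 = 27*(1/143) + 384*(1/28) = 27/143 + 96/7 = 13917/1001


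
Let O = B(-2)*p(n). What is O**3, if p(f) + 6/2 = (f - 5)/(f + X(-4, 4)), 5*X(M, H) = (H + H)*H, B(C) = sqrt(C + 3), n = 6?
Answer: -5929741/238328 ≈ -24.881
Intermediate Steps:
B(C) = sqrt(3 + C)
X(M, H) = 2*H**2/5 (X(M, H) = ((H + H)*H)/5 = ((2*H)*H)/5 = (2*H**2)/5 = 2*H**2/5)
p(f) = -3 + (-5 + f)/(32/5 + f) (p(f) = -3 + (f - 5)/(f + (2/5)*4**2) = -3 + (-5 + f)/(f + (2/5)*16) = -3 + (-5 + f)/(f + 32/5) = -3 + (-5 + f)/(32/5 + f))
O = -181/62 (O = sqrt(3 - 2)*((-121 - 10*6)/(32 + 5*6)) = sqrt(1)*((-121 - 60)/(32 + 30)) = 1*(-181/62) = -181/62 ≈ -2.9194)
O**3 = (-181/62)**3 = -5929741/238328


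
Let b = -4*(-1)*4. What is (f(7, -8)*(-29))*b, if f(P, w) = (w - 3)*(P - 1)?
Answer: 30624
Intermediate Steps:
b = 16 (b = 4*4 = 16)
f(P, w) = (-1 + P)*(-3 + w) (f(P, w) = (-3 + w)*(-1 + P) = (-1 + P)*(-3 + w))
(f(7, -8)*(-29))*b = ((3 - 1*(-8) - 3*7 + 7*(-8))*(-29))*16 = ((3 + 8 - 21 - 56)*(-29))*16 = -66*(-29)*16 = 1914*16 = 30624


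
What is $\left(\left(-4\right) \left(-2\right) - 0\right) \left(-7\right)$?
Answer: $-56$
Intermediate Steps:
$\left(\left(-4\right) \left(-2\right) - 0\right) \left(-7\right) = \left(8 + 0\right) \left(-7\right) = 8 \left(-7\right) = -56$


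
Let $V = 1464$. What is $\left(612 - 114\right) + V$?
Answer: $1962$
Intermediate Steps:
$\left(612 - 114\right) + V = \left(612 - 114\right) + 1464 = 498 + 1464 = 1962$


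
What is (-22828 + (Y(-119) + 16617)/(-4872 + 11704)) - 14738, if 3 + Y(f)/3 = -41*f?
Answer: -256619667/6832 ≈ -37561.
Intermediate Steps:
Y(f) = -9 - 123*f (Y(f) = -9 + 3*(-41*f) = -9 - 123*f)
(-22828 + (Y(-119) + 16617)/(-4872 + 11704)) - 14738 = (-22828 + ((-9 - 123*(-119)) + 16617)/(-4872 + 11704)) - 14738 = (-22828 + ((-9 + 14637) + 16617)/6832) - 14738 = (-22828 + (14628 + 16617)*(1/6832)) - 14738 = (-22828 + 31245*(1/6832)) - 14738 = (-22828 + 31245/6832) - 14738 = -155929651/6832 - 14738 = -256619667/6832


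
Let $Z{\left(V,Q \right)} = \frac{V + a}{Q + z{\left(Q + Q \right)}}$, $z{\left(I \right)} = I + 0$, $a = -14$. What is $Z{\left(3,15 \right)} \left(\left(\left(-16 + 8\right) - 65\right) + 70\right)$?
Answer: $\frac{11}{15} \approx 0.73333$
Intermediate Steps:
$z{\left(I \right)} = I$
$Z{\left(V,Q \right)} = \frac{-14 + V}{3 Q}$ ($Z{\left(V,Q \right)} = \frac{V - 14}{Q + \left(Q + Q\right)} = \frac{-14 + V}{Q + 2 Q} = \frac{-14 + V}{3 Q}$)
$Z{\left(3,15 \right)} \left(\left(\left(-16 + 8\right) - 65\right) + 70\right) = \frac{-14 + 3}{3 \cdot 15} \left(\left(\left(-16 + 8\right) - 65\right) + 70\right) = \frac{1}{3} \cdot \frac{1}{15} \left(-11\right) \left(\left(-8 - 65\right) + 70\right) = - \frac{11 \left(-73 + 70\right)}{45} = \left(- \frac{11}{45}\right) \left(-3\right) = \frac{11}{15}$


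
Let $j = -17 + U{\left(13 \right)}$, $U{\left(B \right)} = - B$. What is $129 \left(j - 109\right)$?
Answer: $-17931$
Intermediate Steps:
$j = -30$ ($j = -17 - 13 = -30$)
$129 \left(j - 109\right) = 129 \left(-30 - 109\right) = 129 \left(-139\right) = -17931$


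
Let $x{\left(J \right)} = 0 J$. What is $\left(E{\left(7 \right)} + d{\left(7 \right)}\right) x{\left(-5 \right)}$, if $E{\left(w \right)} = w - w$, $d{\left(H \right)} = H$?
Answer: $0$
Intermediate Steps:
$x{\left(J \right)} = 0$
$E{\left(w \right)} = 0$
$\left(E{\left(7 \right)} + d{\left(7 \right)}\right) x{\left(-5 \right)} = \left(0 + 7\right) 0 = 7 \cdot 0 = 0$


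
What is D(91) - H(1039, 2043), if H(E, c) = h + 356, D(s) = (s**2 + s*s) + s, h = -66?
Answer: 16363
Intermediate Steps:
D(s) = s + 2*s**2 (D(s) = (s**2 + s**2) + s = 2*s**2 + s = s + 2*s**2)
H(E, c) = 290 (H(E, c) = -66 + 356 = 290)
D(91) - H(1039, 2043) = 91*(1 + 2*91) - 1*290 = 91*(1 + 182) - 290 = 91*183 - 290 = 16653 - 290 = 16363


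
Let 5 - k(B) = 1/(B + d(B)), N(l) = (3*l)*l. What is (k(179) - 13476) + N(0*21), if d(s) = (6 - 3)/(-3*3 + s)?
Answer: -409963113/30433 ≈ -13471.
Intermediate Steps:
N(l) = 3*l²
d(s) = 3/(-9 + s)
k(B) = 5 - 1/(B + 3/(-9 + B))
(k(179) - 13476) + N(0*21) = ((15 + (-1 + 5*179)*(-9 + 179))/(3 + 179*(-9 + 179)) - 13476) + 3*(0*21)² = ((15 + (-1 + 895)*170)/(3 + 179*170) - 13476) + 3*0² = ((15 + 894*170)/(3 + 30430) - 13476) + 3*0 = ((15 + 151980)/30433 - 13476) + 0 = ((1/30433)*151995 - 13476) + 0 = (151995/30433 - 13476) + 0 = -409963113/30433 + 0 = -409963113/30433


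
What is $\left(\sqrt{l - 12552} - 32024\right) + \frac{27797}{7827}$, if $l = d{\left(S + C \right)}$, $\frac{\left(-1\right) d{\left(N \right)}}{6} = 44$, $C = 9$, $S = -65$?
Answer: $- \frac{250624051}{7827} + 12 i \sqrt{89} \approx -32020.0 + 113.21 i$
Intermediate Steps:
$d{\left(N \right)} = -264$ ($d{\left(N \right)} = \left(-6\right) 44 = -264$)
$l = -264$
$\left(\sqrt{l - 12552} - 32024\right) + \frac{27797}{7827} = \left(\sqrt{-264 - 12552} - 32024\right) + \frac{27797}{7827} = \left(\sqrt{-12816} - 32024\right) + 27797 \cdot \frac{1}{7827} = \left(12 i \sqrt{89} - 32024\right) + \frac{27797}{7827} = \left(-32024 + 12 i \sqrt{89}\right) + \frac{27797}{7827} = - \frac{250624051}{7827} + 12 i \sqrt{89}$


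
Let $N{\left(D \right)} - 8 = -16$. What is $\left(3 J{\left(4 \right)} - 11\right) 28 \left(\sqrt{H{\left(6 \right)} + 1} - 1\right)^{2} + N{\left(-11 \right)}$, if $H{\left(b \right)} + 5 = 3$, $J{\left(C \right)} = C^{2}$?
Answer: $-8 - 2072 i \approx -8.0 - 2072.0 i$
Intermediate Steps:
$H{\left(b \right)} = -2$ ($H{\left(b \right)} = -5 + 3 = -2$)
$N{\left(D \right)} = -8$ ($N{\left(D \right)} = 8 - 16 = -8$)
$\left(3 J{\left(4 \right)} - 11\right) 28 \left(\sqrt{H{\left(6 \right)} + 1} - 1\right)^{2} + N{\left(-11 \right)} = \left(3 \cdot 4^{2} - 11\right) 28 \left(\sqrt{-2 + 1} - 1\right)^{2} - 8 = \left(3 \cdot 16 - 11\right) 28 \left(\sqrt{-1} - 1\right)^{2} - 8 = \left(48 - 11\right) 28 \left(i - 1\right)^{2} - 8 = 37 \cdot 28 \left(-1 + i\right)^{2} - 8 = 1036 \left(-1 + i\right)^{2} - 8 = -8 + 1036 \left(-1 + i\right)^{2}$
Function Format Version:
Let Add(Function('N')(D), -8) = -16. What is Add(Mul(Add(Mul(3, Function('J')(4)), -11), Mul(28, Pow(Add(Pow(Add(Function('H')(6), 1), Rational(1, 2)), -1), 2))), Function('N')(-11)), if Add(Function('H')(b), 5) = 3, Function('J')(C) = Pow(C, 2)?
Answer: Add(-8, Mul(-2072, I)) ≈ Add(-8.0000, Mul(-2072.0, I))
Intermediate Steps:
Function('H')(b) = -2 (Function('H')(b) = Add(-5, 3) = -2)
Function('N')(D) = -8 (Function('N')(D) = Add(8, -16) = -8)
Add(Mul(Add(Mul(3, Function('J')(4)), -11), Mul(28, Pow(Add(Pow(Add(Function('H')(6), 1), Rational(1, 2)), -1), 2))), Function('N')(-11)) = Add(Mul(Add(Mul(3, Pow(4, 2)), -11), Mul(28, Pow(Add(Pow(Add(-2, 1), Rational(1, 2)), -1), 2))), -8) = Add(Mul(Add(Mul(3, 16), -11), Mul(28, Pow(Add(Pow(-1, Rational(1, 2)), -1), 2))), -8) = Add(Mul(Add(48, -11), Mul(28, Pow(Add(I, -1), 2))), -8) = Add(Mul(37, Mul(28, Pow(Add(-1, I), 2))), -8) = Add(Mul(1036, Pow(Add(-1, I), 2)), -8) = Add(-8, Mul(1036, Pow(Add(-1, I), 2)))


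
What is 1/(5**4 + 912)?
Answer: 1/1537 ≈ 0.00065062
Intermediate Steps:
1/(5**4 + 912) = 1/(625 + 912) = 1/1537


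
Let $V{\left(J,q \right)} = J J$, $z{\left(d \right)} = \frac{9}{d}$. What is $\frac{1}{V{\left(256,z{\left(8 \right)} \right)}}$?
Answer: $\frac{1}{65536} \approx 1.5259 \cdot 10^{-5}$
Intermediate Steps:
$V{\left(J,q \right)} = J^{2}$
$\frac{1}{V{\left(256,z{\left(8 \right)} \right)}} = \frac{1}{256^{2}} = \frac{1}{65536}$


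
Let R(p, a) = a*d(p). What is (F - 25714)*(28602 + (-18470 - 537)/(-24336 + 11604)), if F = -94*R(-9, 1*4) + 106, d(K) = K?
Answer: -674460750692/1061 ≈ -6.3568e+8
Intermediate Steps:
R(p, a) = a*p
F = 3490 (F = -94*1*4*(-9) + 106 = -376*(-9) + 106 = -94*(-36) + 106 = 3384 + 106 = 3490)
(F - 25714)*(28602 + (-18470 - 537)/(-24336 + 11604)) = (3490 - 25714)*(28602 + (-18470 - 537)/(-24336 + 11604)) = -22224*(28602 - 19007/(-12732)) = -22224*(28602 - 19007*(-1/12732)) = -22224*(28602 + 19007/12732) = -22224*364179671/12732 = -674460750692/1061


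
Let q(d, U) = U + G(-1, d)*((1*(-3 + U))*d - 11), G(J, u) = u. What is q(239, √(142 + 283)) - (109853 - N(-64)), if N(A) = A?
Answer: -283909 + 285610*√17 ≈ 8.9369e+5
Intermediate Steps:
q(d, U) = U + d*(-11 + d*(-3 + U)) (q(d, U) = U + d*((1*(-3 + U))*d - 11) = U + d*((-3 + U)*d - 11) = U + d*(d*(-3 + U) - 11) = U + d*(-11 + d*(-3 + U)))
q(239, √(142 + 283)) - (109853 - N(-64)) = (√(142 + 283) - 11*239 - 3*239² + √(142 + 283)*239²) - (109853 - 1*(-64)) = (√425 - 2629 - 3*57121 + √425*57121) - (109853 + 64) = (5*√17 - 2629 - 171363 + (5*√17)*57121) - 1*109917 = (5*√17 - 2629 - 171363 + 285605*√17) - 109917 = (-173992 + 285610*√17) - 109917 = -283909 + 285610*√17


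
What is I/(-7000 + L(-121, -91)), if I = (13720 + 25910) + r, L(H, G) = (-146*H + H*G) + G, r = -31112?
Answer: 4259/10793 ≈ 0.39461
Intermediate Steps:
L(H, G) = G - 146*H + G*H (L(H, G) = (-146*H + G*H) + G = G - 146*H + G*H)
I = 8518 (I = (13720 + 25910) - 31112 = 39630 - 31112 = 8518)
I/(-7000 + L(-121, -91)) = 8518/(-7000 + (-91 - 146*(-121) - 91*(-121))) = 8518/(-7000 + (-91 + 17666 + 11011)) = 8518/(-7000 + 28586) = 8518/21586 = 8518*(1/21586) = 4259/10793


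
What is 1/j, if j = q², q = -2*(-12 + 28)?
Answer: 1/1024 ≈ 0.00097656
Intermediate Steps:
q = -32 (q = -2*16 = -32)
j = 1024 (j = (-32)² = 1024)
1/j = 1/1024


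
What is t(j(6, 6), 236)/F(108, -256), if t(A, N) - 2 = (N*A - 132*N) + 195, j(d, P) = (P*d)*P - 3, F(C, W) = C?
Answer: 19313/108 ≈ 178.82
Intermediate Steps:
j(d, P) = -3 + d*P² (j(d, P) = d*P² - 3 = -3 + d*P²)
t(A, N) = 197 - 132*N + A*N (t(A, N) = 2 + ((N*A - 132*N) + 195) = 2 + ((A*N - 132*N) + 195) = 2 + ((-132*N + A*N) + 195) = 2 + (195 - 132*N + A*N) = 197 - 132*N + A*N)
t(j(6, 6), 236)/F(108, -256) = (197 - 132*236 + (-3 + 6*6²)*236)/108 = (197 - 31152 + (-3 + 6*36)*236)*(1/108) = (197 - 31152 + (-3 + 216)*236)*(1/108) = (197 - 31152 + 213*236)*(1/108) = (197 - 31152 + 50268)*(1/108) = 19313*(1/108) = 19313/108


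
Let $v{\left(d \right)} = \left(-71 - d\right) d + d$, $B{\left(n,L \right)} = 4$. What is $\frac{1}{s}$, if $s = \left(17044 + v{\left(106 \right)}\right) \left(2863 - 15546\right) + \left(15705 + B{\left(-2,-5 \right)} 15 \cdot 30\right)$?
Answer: $\frac{1}{20462501} \approx 4.887 \cdot 10^{-8}$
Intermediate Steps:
$v{\left(d \right)} = d + d \left(-71 - d\right)$ ($v{\left(d \right)} = d \left(-71 - d\right) + d = d + d \left(-71 - d\right)$)
$s = 20462501$ ($s = \left(17044 - 106 \left(70 + 106\right)\right) \left(2863 - 15546\right) + \left(15705 + 4 \cdot 15 \cdot 30\right) = \left(17044 - 106 \cdot 176\right) \left(-12683\right) + \left(15705 + 60 \cdot 30\right) = \left(17044 - 18656\right) \left(-12683\right) + \left(15705 + 1800\right) = \left(-1612\right) \left(-12683\right) + 17505 = 20444996 + 17505 = 20462501$)
$\frac{1}{s} = \frac{1}{20462501}$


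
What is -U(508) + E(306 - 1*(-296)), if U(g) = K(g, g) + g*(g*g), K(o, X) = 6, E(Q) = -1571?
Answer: -131098089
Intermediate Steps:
U(g) = 6 + g³ (U(g) = 6 + g*(g*g) = 6 + g*g² = 6 + g³)
-U(508) + E(306 - 1*(-296)) = -(6 + 508³) - 1571 = -(6 + 131096512) - 1571 = -1*131096518 - 1571 = -131096518 - 1571 = -131098089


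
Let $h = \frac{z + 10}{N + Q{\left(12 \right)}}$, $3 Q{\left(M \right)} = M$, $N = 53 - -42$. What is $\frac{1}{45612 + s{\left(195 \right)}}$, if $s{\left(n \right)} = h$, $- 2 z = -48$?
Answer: $\frac{99}{4515622} \approx 2.1924 \cdot 10^{-5}$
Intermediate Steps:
$z = 24$ ($z = \left(- \frac{1}{2}\right) \left(-48\right) = 24$)
$N = 95$ ($N = 53 + 42 = 95$)
$Q{\left(M \right)} = \frac{M}{3}$
$h = \frac{34}{99}$ ($h = \frac{24 + 10}{95 + \frac{1}{3} \cdot 12} = \frac{34}{95 + 4} = \frac{34}{99} \approx 0.34343$)
$s{\left(n \right)} = \frac{34}{99}$
$\frac{1}{45612 + s{\left(195 \right)}} = \frac{1}{45612 + \frac{34}{99}} = \frac{1}{\frac{4515622}{99}} = \frac{99}{4515622}$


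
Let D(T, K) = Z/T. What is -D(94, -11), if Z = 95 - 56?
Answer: -39/94 ≈ -0.41489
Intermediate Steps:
Z = 39
D(T, K) = 39/T
-D(94, -11) = -39/94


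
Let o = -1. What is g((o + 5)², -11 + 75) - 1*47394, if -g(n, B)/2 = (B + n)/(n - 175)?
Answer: -7535486/159 ≈ -47393.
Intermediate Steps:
g(n, B) = -2*(B + n)/(-175 + n) (g(n, B) = -2*(B + n)/(n - 175) = -2*(B + n)/(-175 + n))
g((o + 5)², -11 + 75) - 1*47394 = 2*(-(-11 + 75) - (-1 + 5)²)/(-175 + (-1 + 5)²) - 1*47394 = 2*(-1*64 - 1*4²)/(-175 + 4²) - 47394 = 2*(-64 - 1*16)/(-175 + 16) - 47394 = 2*(-64 - 16)/(-159) - 47394 = 2*(-1/159)*(-80) - 47394 = 160/159 - 47394 = -7535486/159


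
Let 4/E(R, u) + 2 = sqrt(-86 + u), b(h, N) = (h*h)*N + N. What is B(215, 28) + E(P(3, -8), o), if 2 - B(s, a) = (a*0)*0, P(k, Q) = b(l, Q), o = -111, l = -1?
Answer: 2*sqrt(197)/(sqrt(197) + 2*I) ≈ 1.9602 - 0.27932*I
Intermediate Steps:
b(h, N) = N + N*h**2 (b(h, N) = h**2*N + N = N*h**2 + N = N + N*h**2)
P(k, Q) = 2*Q (P(k, Q) = Q*(1 + (-1)**2) = Q*(1 + 1) = Q*2 = 2*Q)
B(s, a) = 2 (B(s, a) = 2 - a*0*0 = 2 - 0*0 = 2 - 1*0 = 2 + 0 = 2)
E(R, u) = 4/(-2 + sqrt(-86 + u))
B(215, 28) + E(P(3, -8), o) = 2 + 4/(-2 + sqrt(-86 - 111)) = 2 + 4/(-2 + sqrt(-197)) = 2 + 4/(-2 + I*sqrt(197))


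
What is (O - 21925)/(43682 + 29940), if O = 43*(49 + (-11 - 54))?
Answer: -22613/73622 ≈ -0.30715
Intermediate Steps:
O = -688 (O = 43*(49 - 65) = 43*(-16) = -688)
(O - 21925)/(43682 + 29940) = (-688 - 21925)/(43682 + 29940) = -22613/73622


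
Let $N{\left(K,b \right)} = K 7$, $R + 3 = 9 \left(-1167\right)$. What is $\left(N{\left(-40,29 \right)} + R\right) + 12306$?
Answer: $1520$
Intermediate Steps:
$R = -10506$ ($R = -3 + 9 \left(-1167\right) = -3 - 10503 = -10506$)
$N{\left(K,b \right)} = 7 K$
$\left(N{\left(-40,29 \right)} + R\right) + 12306 = \left(7 \left(-40\right) - 10506\right) + 12306 = \left(-280 - 10506\right) + 12306 = -10786 + 12306 = 1520$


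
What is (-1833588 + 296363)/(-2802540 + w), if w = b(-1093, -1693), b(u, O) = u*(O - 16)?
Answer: 1537225/934603 ≈ 1.6448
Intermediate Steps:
b(u, O) = u*(-16 + O)
w = 1867937 (w = -1093*(-16 - 1693) = -1093*(-1709) = 1867937)
(-1833588 + 296363)/(-2802540 + w) = (-1833588 + 296363)/(-2802540 + 1867937) = -1537225/(-934603) = -1537225*(-1/934603) = 1537225/934603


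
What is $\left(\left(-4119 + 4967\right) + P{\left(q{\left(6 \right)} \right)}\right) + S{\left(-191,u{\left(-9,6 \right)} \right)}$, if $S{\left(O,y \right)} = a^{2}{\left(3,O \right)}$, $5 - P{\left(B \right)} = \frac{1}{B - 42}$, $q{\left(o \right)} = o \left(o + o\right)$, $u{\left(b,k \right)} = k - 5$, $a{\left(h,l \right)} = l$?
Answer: $\frac{1120019}{30} \approx 37334.0$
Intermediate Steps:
$u{\left(b,k \right)} = -5 + k$
$q{\left(o \right)} = 2 o^{2}$ ($q{\left(o \right)} = o 2 o = 2 o^{2}$)
$P{\left(B \right)} = 5 - \frac{1}{-42 + B}$ ($P{\left(B \right)} = 5 - \frac{1}{B - 42} = 5 - \frac{1}{-42 + B}$)
$S{\left(O,y \right)} = O^{2}$
$\left(\left(-4119 + 4967\right) + P{\left(q{\left(6 \right)} \right)}\right) + S{\left(-191,u{\left(-9,6 \right)} \right)} = \left(\left(-4119 + 4967\right) + \frac{-211 + 5 \cdot 2 \cdot 6^{2}}{-42 + 2 \cdot 6^{2}}\right) + \left(-191\right)^{2} = \left(848 + \frac{-211 + 5 \cdot 2 \cdot 36}{-42 + 2 \cdot 36}\right) + 36481 = \left(848 + \frac{-211 + 5 \cdot 72}{-42 + 72}\right) + 36481 = \left(848 + \frac{-211 + 360}{30}\right) + 36481 = \left(848 + \frac{1}{30} \cdot 149\right) + 36481 = \left(848 + \frac{149}{30}\right) + 36481 = \frac{25589}{30} + 36481 = \frac{1120019}{30}$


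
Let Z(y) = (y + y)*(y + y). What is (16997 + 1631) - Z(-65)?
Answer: 1728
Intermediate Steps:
Z(y) = 4*y² (Z(y) = (2*y)*(2*y) = 4*y²)
(16997 + 1631) - Z(-65) = (16997 + 1631) - 4*(-65)² = 18628 - 4*4225 = 18628 - 1*16900 = 18628 - 16900 = 1728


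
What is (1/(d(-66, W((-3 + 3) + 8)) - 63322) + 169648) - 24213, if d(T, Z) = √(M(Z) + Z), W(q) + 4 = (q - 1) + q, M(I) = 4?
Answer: 583147180857693/4009675669 - √15/4009675669 ≈ 1.4544e+5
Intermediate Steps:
W(q) = -5 + 2*q (W(q) = -4 + ((q - 1) + q) = -4 + ((-1 + q) + q) = -4 + (-1 + 2*q) = -5 + 2*q)
d(T, Z) = √(4 + Z)
(1/(d(-66, W((-3 + 3) + 8)) - 63322) + 169648) - 24213 = (1/(√(4 + (-5 + 2*((-3 + 3) + 8))) - 63322) + 169648) - 24213 = (1/(√(4 + (-5 + 2*(0 + 8))) - 63322) + 169648) - 24213 = (1/(√(4 + (-5 + 2*8)) - 63322) + 169648) - 24213 = (1/(√(4 + (-5 + 16)) - 63322) + 169648) - 24213 = (1/(√(4 + 11) - 63322) + 169648) - 24213 = (1/(√15 - 63322) + 169648) - 24213 = (1/(-63322 + √15) + 169648) - 24213 = (169648 + 1/(-63322 + √15)) - 24213 = 145435 + 1/(-63322 + √15)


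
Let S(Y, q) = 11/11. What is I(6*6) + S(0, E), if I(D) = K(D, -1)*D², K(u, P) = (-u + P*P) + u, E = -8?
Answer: 1297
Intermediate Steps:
S(Y, q) = 1 (S(Y, q) = 11*(1/11) = 1)
K(u, P) = P² (K(u, P) = (-u + P²) + u = (P² - u) + u = P²)
I(D) = D² (I(D) = (-1)²*D² = 1*D² = D²)
I(6*6) + S(0, E) = (6*6)² + 1 = 36² + 1 = 1296 + 1 = 1297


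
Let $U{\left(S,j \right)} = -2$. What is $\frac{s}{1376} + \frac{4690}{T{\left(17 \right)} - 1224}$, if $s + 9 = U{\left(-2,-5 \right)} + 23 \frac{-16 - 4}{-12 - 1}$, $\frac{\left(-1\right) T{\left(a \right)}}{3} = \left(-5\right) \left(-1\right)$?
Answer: $- \frac{11928851}{3166176} \approx -3.7676$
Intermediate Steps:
$T{\left(a \right)} = -15$ ($T{\left(a \right)} = - 3 \left(\left(-5\right) \left(-1\right)\right) = \left(-3\right) 5 = -15$)
$s = \frac{317}{13}$ ($s = -9 - \left(2 - 23 \frac{-16 - 4}{-12 - 1}\right) = -9 - \left(2 - 23 \left(- \frac{20}{-13}\right)\right) = -9 - \left(2 - 23 \left(\left(-20\right) \left(- \frac{1}{13}\right)\right)\right) = -9 + \left(-2 + 23 \cdot \frac{20}{13}\right) = -9 + \left(-2 + \frac{460}{13}\right) = -9 + \frac{434}{13} = \frac{317}{13} \approx 24.385$)
$\frac{s}{1376} + \frac{4690}{T{\left(17 \right)} - 1224} = \frac{317}{13 \cdot 1376} + \frac{4690}{-15 - 1224} = \frac{317}{13} \cdot \frac{1}{1376} + \frac{4690}{-1239} = \frac{317}{17888} + 4690 \left(- \frac{1}{1239}\right) = \frac{317}{17888} - \frac{670}{177} = - \frac{11928851}{3166176}$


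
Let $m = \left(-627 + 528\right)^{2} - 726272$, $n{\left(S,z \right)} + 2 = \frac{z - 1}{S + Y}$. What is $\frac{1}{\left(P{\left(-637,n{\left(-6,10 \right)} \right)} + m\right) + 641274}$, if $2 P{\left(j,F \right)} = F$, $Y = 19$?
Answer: $- \frac{26}{1955139} \approx -1.3298 \cdot 10^{-5}$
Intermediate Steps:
$n{\left(S,z \right)} = -2 + \frac{-1 + z}{19 + S}$ ($n{\left(S,z \right)} = -2 + \frac{z - 1}{S + 19} = -2 + \frac{-1 + z}{19 + S}$)
$P{\left(j,F \right)} = \frac{F}{2}$
$m = -716471$ ($m = \left(-99\right)^{2} + \left(-790751 + 64479\right) = 9801 - 726272 = -716471$)
$\frac{1}{\left(P{\left(-637,n{\left(-6,10 \right)} \right)} + m\right) + 641274} = \frac{1}{\left(\frac{\frac{1}{19 - 6} \left(-39 + 10 - -12\right)}{2} - 716471\right) + 641274} = \frac{1}{\left(\frac{\frac{1}{13} \left(-39 + 10 + 12\right)}{2} - 716471\right) + 641274} = \frac{1}{\left(\frac{\frac{1}{13} \left(-17\right)}{2} - 716471\right) + 641274} = \frac{1}{\left(\frac{1}{2} \left(- \frac{17}{13}\right) - 716471\right) + 641274} = \frac{1}{\left(- \frac{17}{26} - 716471\right) + 641274} = \frac{1}{- \frac{18628263}{26} + 641274} = \frac{1}{- \frac{1955139}{26}} = - \frac{26}{1955139}$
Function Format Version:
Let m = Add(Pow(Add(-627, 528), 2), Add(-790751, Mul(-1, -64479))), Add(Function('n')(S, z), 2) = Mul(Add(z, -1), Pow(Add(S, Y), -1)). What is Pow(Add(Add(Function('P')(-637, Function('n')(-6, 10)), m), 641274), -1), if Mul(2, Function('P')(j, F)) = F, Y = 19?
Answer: Rational(-26, 1955139) ≈ -1.3298e-5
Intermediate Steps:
Function('n')(S, z) = Add(-2, Mul(Pow(Add(19, S), -1), Add(-1, z))) (Function('n')(S, z) = Add(-2, Mul(Add(z, -1), Pow(Add(S, 19), -1))) = Add(-2, Mul(Add(-1, z), Pow(Add(19, S), -1))) = Add(-2, Mul(Pow(Add(19, S), -1), Add(-1, z))))
Function('P')(j, F) = Mul(Rational(1, 2), F)
m = -716471 (m = Add(Pow(-99, 2), Add(-790751, 64479)) = Add(9801, -726272) = -716471)
Pow(Add(Add(Function('P')(-637, Function('n')(-6, 10)), m), 641274), -1) = Pow(Add(Add(Mul(Rational(1, 2), Mul(Pow(Add(19, -6), -1), Add(-39, 10, Mul(-2, -6)))), -716471), 641274), -1) = Pow(Add(Add(Mul(Rational(1, 2), Mul(Pow(13, -1), Add(-39, 10, 12))), -716471), 641274), -1) = Pow(Add(Add(Mul(Rational(1, 2), Mul(Rational(1, 13), -17)), -716471), 641274), -1) = Pow(Add(Add(Mul(Rational(1, 2), Rational(-17, 13)), -716471), 641274), -1) = Pow(Add(Add(Rational(-17, 26), -716471), 641274), -1) = Pow(Add(Rational(-18628263, 26), 641274), -1) = Pow(Rational(-1955139, 26), -1) = Rational(-26, 1955139)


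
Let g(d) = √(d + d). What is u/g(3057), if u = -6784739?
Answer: -6784739*√6114/6114 ≈ -86770.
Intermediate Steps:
g(d) = √2*√d (g(d) = √(2*d) = √2*√d)
u/g(3057) = -6784739*√6114/6114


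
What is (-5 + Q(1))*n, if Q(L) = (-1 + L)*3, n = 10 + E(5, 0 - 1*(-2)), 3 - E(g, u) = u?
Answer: -55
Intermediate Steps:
E(g, u) = 3 - u
n = 11 (n = 10 + (3 - (0 - 1*(-2))) = 10 + (3 - (0 + 2)) = 10 + (3 - 1*2) = 10 + (3 - 2) = 10 + 1 = 11)
Q(L) = -3 + 3*L
(-5 + Q(1))*n = (-5 + (-3 + 3*1))*11 = (-5 + (-3 + 3))*11 = (-5 + 0)*11 = -5*11 = -55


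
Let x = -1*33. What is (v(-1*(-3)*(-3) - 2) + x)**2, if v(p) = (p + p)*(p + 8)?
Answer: 1089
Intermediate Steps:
x = -33
v(p) = 2*p*(8 + p) (v(p) = (2*p)*(8 + p) = 2*p*(8 + p))
(v(-1*(-3)*(-3) - 2) + x)**2 = (2*(-1*(-3)*(-3) - 2)*(8 + (-1*(-3)*(-3) - 2)) - 33)**2 = (2*(3*(-3) - 2)*(8 + (3*(-3) - 2)) - 33)**2 = (2*(-9 - 2)*(8 + (-9 - 2)) - 33)**2 = (2*(-11)*(8 - 11) - 33)**2 = (2*(-11)*(-3) - 33)**2 = (66 - 33)**2 = 33**2 = 1089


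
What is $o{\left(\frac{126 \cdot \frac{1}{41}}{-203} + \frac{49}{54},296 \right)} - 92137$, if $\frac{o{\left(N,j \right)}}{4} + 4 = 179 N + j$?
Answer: $- \frac{2899868345}{32103} \approx -90330.0$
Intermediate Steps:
$o{\left(N,j \right)} = -16 + 4 j + 716 N$ ($o{\left(N,j \right)} = -16 + 4 \left(179 N + j\right) = -16 + 4 \left(j + 179 N\right) = -16 + \left(4 j + 716 N\right) = -16 + 4 j + 716 N$)
$o{\left(\frac{126 \cdot \frac{1}{41}}{-203} + \frac{49}{54},296 \right)} - 92137 = \left(-16 + 4 \cdot 296 + 716 \left(\frac{126 \cdot \frac{1}{41}}{-203} + \frac{49}{54}\right)\right) - 92137 = \left(-16 + 1184 + 716 \left(126 \cdot \frac{1}{41} \left(- \frac{1}{203}\right) + 49 \cdot \frac{1}{54}\right)\right) - 92137 = \left(-16 + 1184 + 716 \left(\frac{126}{41} \left(- \frac{1}{203}\right) + \frac{49}{54}\right)\right) - 92137 = \left(-16 + 1184 + 716 \left(- \frac{18}{1189} + \frac{49}{54}\right)\right) - 92137 = \left(-16 + 1184 + 716 \cdot \frac{57289}{64206}\right) - 92137 = \left(-16 + 1184 + \frac{20509462}{32103}\right) - 92137 = \frac{58005766}{32103} - 92137 = - \frac{2899868345}{32103}$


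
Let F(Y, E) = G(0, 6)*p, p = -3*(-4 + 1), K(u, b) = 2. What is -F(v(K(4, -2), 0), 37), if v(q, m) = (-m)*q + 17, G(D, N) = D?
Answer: 0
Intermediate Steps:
p = 9 (p = -3*(-3) = 9)
v(q, m) = 17 - m*q (v(q, m) = -m*q + 17 = 17 - m*q)
F(Y, E) = 0 (F(Y, E) = 0*9 = 0)
-F(v(K(4, -2), 0), 37) = -1*0 = 0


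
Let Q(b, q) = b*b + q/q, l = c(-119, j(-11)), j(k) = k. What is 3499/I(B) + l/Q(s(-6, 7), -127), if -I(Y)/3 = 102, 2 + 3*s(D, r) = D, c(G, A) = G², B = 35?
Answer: 38743967/22338 ≈ 1734.4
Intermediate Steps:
l = 14161 (l = (-119)² = 14161)
s(D, r) = -⅔ + D/3
I(Y) = -306 (I(Y) = -3*102 = -306)
Q(b, q) = 1 + b² (Q(b, q) = b² + 1 = 1 + b²)
3499/I(B) + l/Q(s(-6, 7), -127) = 3499/(-306) + 14161/(1 + (-⅔ + (⅓)*(-6))²) = 3499*(-1/306) + 14161/(1 + (-⅔ - 2)²) = -3499/306 + 14161/(1 + (-8/3)²) = -3499/306 + 14161/(1 + 64/9) = -3499/306 + 14161/(73/9) = -3499/306 + 14161*(9/73) = -3499/306 + 127449/73 = 38743967/22338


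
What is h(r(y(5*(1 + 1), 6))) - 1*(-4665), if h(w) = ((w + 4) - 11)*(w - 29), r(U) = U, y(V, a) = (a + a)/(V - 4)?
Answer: 4800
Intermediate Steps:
y(V, a) = 2*a/(-4 + V) (y(V, a) = (2*a)/(-4 + V) = 2*a/(-4 + V))
h(w) = (-29 + w)*(-7 + w) (h(w) = ((4 + w) - 11)*(-29 + w) = (-7 + w)*(-29 + w) = (-29 + w)*(-7 + w))
h(r(y(5*(1 + 1), 6))) - 1*(-4665) = (203 + (2*6/(-4 + 5*(1 + 1)))² - 72*6/(-4 + 5*(1 + 1))) - 1*(-4665) = (203 + (2*6/(-4 + 5*2))² - 72*6/(-4 + 5*2)) + 4665 = (203 + (2*6/(-4 + 10))² - 72*6/(-4 + 10)) + 4665 = (203 + (2*6/6)² - 72*6/6) + 4665 = (203 + (2*6*(⅙))² - 72*6/6) + 4665 = (203 + 2² - 36*2) + 4665 = (203 + 4 - 72) + 4665 = 135 + 4665 = 4800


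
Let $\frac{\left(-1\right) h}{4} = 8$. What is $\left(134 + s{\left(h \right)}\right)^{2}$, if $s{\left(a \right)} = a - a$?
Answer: $17956$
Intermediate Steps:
$h = -32$ ($h = \left(-4\right) 8 = -32$)
$s{\left(a \right)} = 0$
$\left(134 + s{\left(h \right)}\right)^{2} = \left(134 + 0\right)^{2} = 134^{2} = 17956$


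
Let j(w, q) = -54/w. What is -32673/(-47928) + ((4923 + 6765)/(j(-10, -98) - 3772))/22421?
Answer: 4597842224023/6745940975368 ≈ 0.68157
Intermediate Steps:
-32673/(-47928) + ((4923 + 6765)/(j(-10, -98) - 3772))/22421 = -32673/(-47928) + ((4923 + 6765)/(-54/(-10) - 3772))/22421 = -32673*(-1/47928) + (11688/(-54*(-⅒) - 3772))*(1/22421) = 10891/15976 + (11688/(27/5 - 3772))*(1/22421) = 10891/15976 + (11688/(-18833/5))*(1/22421) = 10891/15976 + (11688*(-5/18833))*(1/22421) = 10891/15976 - 58440/18833*1/22421 = 10891/15976 - 58440/422254693 = 4597842224023/6745940975368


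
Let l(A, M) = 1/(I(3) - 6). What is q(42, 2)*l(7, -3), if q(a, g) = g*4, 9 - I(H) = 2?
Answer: 8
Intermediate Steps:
I(H) = 7 (I(H) = 9 - 1*2 = 9 - 2 = 7)
q(a, g) = 4*g
l(A, M) = 1 (l(A, M) = 1/(7 - 6) = 1/1 = 1)
q(42, 2)*l(7, -3) = (4*2)*1 = 8*1 = 8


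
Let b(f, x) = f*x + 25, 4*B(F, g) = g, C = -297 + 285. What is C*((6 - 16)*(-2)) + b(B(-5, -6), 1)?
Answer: -433/2 ≈ -216.50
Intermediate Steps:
C = -12
B(F, g) = g/4
b(f, x) = 25 + f*x
C*((6 - 16)*(-2)) + b(B(-5, -6), 1) = -12*(6 - 16)*(-2) + (25 + ((¼)*(-6))*1) = -(-120)*(-2) + (25 - 3/2*1) = -12*20 + (25 - 3/2) = -240 + 47/2 = -433/2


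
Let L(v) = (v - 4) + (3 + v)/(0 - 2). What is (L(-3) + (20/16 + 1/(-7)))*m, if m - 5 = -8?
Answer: 495/28 ≈ 17.679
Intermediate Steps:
m = -3 (m = 5 - 8 = -3)
L(v) = -11/2 + v/2 (L(v) = (-4 + v) + (3 + v)/(-2) = (-4 + v) + (3 + v)*(-½) = (-4 + v) + (-3/2 - v/2) = -11/2 + v/2)
(L(-3) + (20/16 + 1/(-7)))*m = ((-11/2 + (½)*(-3)) + (20/16 + 1/(-7)))*(-3) = ((-11/2 - 3/2) + (20*(1/16) + 1*(-⅐)))*(-3) = (-7 + (5/4 - ⅐))*(-3) = (-7 + 31/28)*(-3) = -165/28*(-3) = 495/28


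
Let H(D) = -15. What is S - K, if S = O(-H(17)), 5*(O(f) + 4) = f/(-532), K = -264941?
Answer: 140946481/532 ≈ 2.6494e+5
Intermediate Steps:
O(f) = -4 - f/2660 (O(f) = -4 + (f/(-532))/5 = -4 + (f*(-1/532))/5 = -4 + (-f/532)/5 = -4 - f/2660)
S = -2131/532 (S = -4 - (-1)*(-15)/2660 = -4 - 1/2660*15 = -4 - 3/532 = -2131/532 ≈ -4.0056)
S - K = -2131/532 - 1*(-264941) = -2131/532 + 264941 = 140946481/532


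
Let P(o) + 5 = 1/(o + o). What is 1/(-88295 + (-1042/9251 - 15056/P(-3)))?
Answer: -286781/24485662361 ≈ -1.1712e-5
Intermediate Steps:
P(o) = -5 + 1/(2*o) (P(o) = -5 + 1/(o + o) = -5 + 1/(2*o))
1/(-88295 + (-1042/9251 - 15056/P(-3))) = 1/(-88295 + (-1042/9251 - 15056/(-5 + (½)/(-3)))) = 1/(-88295 + (-1042*1/9251 - 15056/(-5 + (½)*(-⅓)))) = 1/(-88295 + (-1042/9251 - 15056/(-5 - ⅙))) = 1/(-88295 + (-1042/9251 - 15056/(-31/6))) = 1/(-88295 + (-1042/9251 - 15056*(-6/31))) = 1/(-88295 + (-1042/9251 + 90336/31)) = 1/(-88295 + 835666034/286781) = 1/(-24485662361/286781) = -286781/24485662361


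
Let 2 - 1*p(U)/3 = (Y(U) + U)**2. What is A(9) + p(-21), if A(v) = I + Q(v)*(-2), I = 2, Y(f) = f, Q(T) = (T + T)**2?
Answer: -5932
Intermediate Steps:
Q(T) = 4*T**2 (Q(T) = (2*T)**2 = 4*T**2)
p(U) = 6 - 12*U**2 (p(U) = 6 - 3*(U + U)**2 = 6 - 3*4*U**2 = 6 - 12*U**2)
A(v) = 2 - 8*v**2 (A(v) = 2 + (4*v**2)*(-2) = 2 - 8*v**2)
A(9) + p(-21) = (2 - 8*9**2) + (6 - 12*(-21)**2) = (2 - 8*81) + (6 - 12*441) = (2 - 648) + (6 - 5292) = -646 - 5286 = -5932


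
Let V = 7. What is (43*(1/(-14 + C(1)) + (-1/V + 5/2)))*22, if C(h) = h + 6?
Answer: 14663/7 ≈ 2094.7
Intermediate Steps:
C(h) = 6 + h
(43*(1/(-14 + C(1)) + (-1/V + 5/2)))*22 = (43*(1/(-14 + (6 + 1)) + (-1/7 + 5/2)))*22 = (43*(1/(-14 + 7) + (-1*1/7 + 5*(1/2))))*22 = (43*(1/(-7) + (-1/7 + 5/2)))*22 = (43*(-1/7 + 33/14))*22 = (43*(31/14))*22 = (1333/14)*22 = 14663/7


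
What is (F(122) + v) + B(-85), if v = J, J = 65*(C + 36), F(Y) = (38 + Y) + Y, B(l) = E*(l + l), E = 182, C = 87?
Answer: -22663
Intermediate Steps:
B(l) = 364*l (B(l) = 182*(l + l) = 182*(2*l) = 364*l)
F(Y) = 38 + 2*Y
J = 7995 (J = 65*(87 + 36) = 65*123 = 7995)
v = 7995
(F(122) + v) + B(-85) = ((38 + 2*122) + 7995) + 364*(-85) = ((38 + 244) + 7995) - 30940 = (282 + 7995) - 30940 = 8277 - 30940 = -22663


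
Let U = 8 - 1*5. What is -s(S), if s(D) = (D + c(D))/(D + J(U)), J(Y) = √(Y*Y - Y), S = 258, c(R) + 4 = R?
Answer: -22016/11093 + 256*√6/33279 ≈ -1.9658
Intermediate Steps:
c(R) = -4 + R
U = 3 (U = 8 - 5 = 3)
J(Y) = √(Y² - Y)
s(D) = (-4 + 2*D)/(D + √6) (s(D) = (D + (-4 + D))/(D + √(3*(-1 + 3))) = (-4 + 2*D)/(D + √(3*2)) = (-4 + 2*D)/(D + √6))
-s(S) = -2*(-2 + 258)/(258 + √6) = -2*256/(258 + √6) = -512/(258 + √6)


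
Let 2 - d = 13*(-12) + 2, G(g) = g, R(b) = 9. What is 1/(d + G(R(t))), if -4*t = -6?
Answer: 1/165 ≈ 0.0060606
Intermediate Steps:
t = 3/2 (t = -1/4*(-6) = 3/2 ≈ 1.5000)
d = 156 (d = 2 - (13*(-12) + 2) = 2 - (-156 + 2) = 2 - 1*(-154) = 2 + 154 = 156)
1/(d + G(R(t))) = 1/(156 + 9) = 1/165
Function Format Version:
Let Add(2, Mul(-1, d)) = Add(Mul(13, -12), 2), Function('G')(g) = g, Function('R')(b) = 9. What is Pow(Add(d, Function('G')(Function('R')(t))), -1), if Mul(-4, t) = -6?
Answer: Rational(1, 165) ≈ 0.0060606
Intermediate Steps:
t = Rational(3, 2) (t = Mul(Rational(-1, 4), -6) = Rational(3, 2) ≈ 1.5000)
d = 156 (d = Add(2, Mul(-1, Add(Mul(13, -12), 2))) = Add(2, Mul(-1, Add(-156, 2))) = Add(2, Mul(-1, -154)) = Add(2, 154) = 156)
Pow(Add(d, Function('G')(Function('R')(t))), -1) = Pow(Add(156, 9), -1) = Pow(165, -1) = Rational(1, 165)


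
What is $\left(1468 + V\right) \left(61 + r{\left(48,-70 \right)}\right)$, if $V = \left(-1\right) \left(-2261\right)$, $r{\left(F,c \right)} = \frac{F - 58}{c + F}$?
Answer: $229164$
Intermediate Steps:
$r{\left(F,c \right)} = \frac{-58 + F}{F + c}$
$V = 2261$
$\left(1468 + V\right) \left(61 + r{\left(48,-70 \right)}\right) = \left(1468 + 2261\right) \left(61 + \frac{-58 + 48}{48 - 70}\right) = 3729 \left(61 + \frac{1}{-22} \left(-10\right)\right) = 3729 \left(61 - - \frac{5}{11}\right) = 3729 \left(61 + \frac{5}{11}\right) = 3729 \cdot \frac{676}{11} = 229164$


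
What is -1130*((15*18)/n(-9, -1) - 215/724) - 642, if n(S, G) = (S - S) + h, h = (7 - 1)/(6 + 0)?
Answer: -110557129/362 ≈ -3.0541e+5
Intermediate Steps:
h = 1 (h = 6/6 = 6*(⅙) = 1)
n(S, G) = 1 (n(S, G) = (S - S) + 1 = 0 + 1 = 1)
-1130*((15*18)/n(-9, -1) - 215/724) - 642 = -1130*((15*18)/1 - 215/724) - 642 = -1130*(270*1 - 215*1/724) - 642 = -1130*(270 - 215/724) - 642 = -1130*195265/724 - 642 = -110324725/362 - 642 = -110557129/362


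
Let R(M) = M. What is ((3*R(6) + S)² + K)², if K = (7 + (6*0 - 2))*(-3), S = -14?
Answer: 1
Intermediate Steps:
K = -15 (K = (7 + (0 - 2))*(-3) = (7 - 2)*(-3) = 5*(-3) = -15)
((3*R(6) + S)² + K)² = ((3*6 - 14)² - 15)² = ((18 - 14)² - 15)² = (4² - 15)² = (16 - 15)² = 1² = 1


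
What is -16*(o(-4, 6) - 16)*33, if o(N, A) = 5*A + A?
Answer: -10560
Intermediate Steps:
o(N, A) = 6*A
-16*(o(-4, 6) - 16)*33 = -16*(6*6 - 16)*33 = -16*(36 - 16)*33 = -16*20*33 = -320*33 = -10560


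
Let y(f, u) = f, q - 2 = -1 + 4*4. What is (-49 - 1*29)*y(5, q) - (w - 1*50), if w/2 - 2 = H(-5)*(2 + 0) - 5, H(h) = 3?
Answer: -346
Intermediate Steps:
q = 17 (q = 2 + (-1 + 4*4) = 2 + (-1 + 16) = 2 + 15 = 17)
w = 6 (w = 4 + 2*(3*(2 + 0) - 5) = 4 + 2*(3*2 - 5) = 4 + 2*(6 - 5) = 4 + 2*1 = 4 + 2 = 6)
(-49 - 1*29)*y(5, q) - (w - 1*50) = (-49 - 1*29)*5 - (6 - 1*50) = (-49 - 29)*5 - (6 - 50) = -78*5 - 1*(-44) = -390 + 44 = -346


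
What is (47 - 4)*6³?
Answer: 9288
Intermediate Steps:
(47 - 4)*6³ = 43*216 = 9288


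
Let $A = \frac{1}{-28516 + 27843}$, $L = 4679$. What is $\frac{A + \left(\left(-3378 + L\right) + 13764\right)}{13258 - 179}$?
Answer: $\frac{921704}{800197} \approx 1.1518$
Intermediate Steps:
$A = - \frac{1}{673}$ ($A = \frac{1}{-673} = - \frac{1}{673} \approx -0.0014859$)
$\frac{A + \left(\left(-3378 + L\right) + 13764\right)}{13258 - 179} = \frac{- \frac{1}{673} + \left(\left(-3378 + 4679\right) + 13764\right)}{13258 - 179} = \frac{- \frac{1}{673} + \left(1301 + 13764\right)}{13079} = \left(- \frac{1}{673} + 15065\right) \frac{1}{13079} = \frac{10138744}{673} \cdot \frac{1}{13079} = \frac{921704}{800197}$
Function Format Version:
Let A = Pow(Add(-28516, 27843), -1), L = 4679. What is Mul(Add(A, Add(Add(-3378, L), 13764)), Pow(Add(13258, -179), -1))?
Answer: Rational(921704, 800197) ≈ 1.1518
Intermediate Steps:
A = Rational(-1, 673) (A = Pow(-673, -1) = Rational(-1, 673) ≈ -0.0014859)
Mul(Add(A, Add(Add(-3378, L), 13764)), Pow(Add(13258, -179), -1)) = Mul(Add(Rational(-1, 673), Add(Add(-3378, 4679), 13764)), Pow(Add(13258, -179), -1)) = Mul(Add(Rational(-1, 673), Add(1301, 13764)), Pow(13079, -1)) = Mul(Add(Rational(-1, 673), 15065), Rational(1, 13079)) = Mul(Rational(10138744, 673), Rational(1, 13079)) = Rational(921704, 800197)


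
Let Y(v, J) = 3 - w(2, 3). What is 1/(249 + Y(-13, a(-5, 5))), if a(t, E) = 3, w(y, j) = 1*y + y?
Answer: 1/248 ≈ 0.0040323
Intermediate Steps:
w(y, j) = 2*y (w(y, j) = y + y = 2*y)
Y(v, J) = -1 (Y(v, J) = 3 - 2*2 = 3 - 1*4 = 3 - 4 = -1)
1/(249 + Y(-13, a(-5, 5))) = 1/(249 - 1) = 1/248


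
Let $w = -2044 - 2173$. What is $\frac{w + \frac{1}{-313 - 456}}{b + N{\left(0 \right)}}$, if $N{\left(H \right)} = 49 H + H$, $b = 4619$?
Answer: $- \frac{3242874}{3552011} \approx -0.91297$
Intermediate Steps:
$w = -4217$ ($w = -2044 - 2173 = -4217$)
$N{\left(H \right)} = 50 H$
$\frac{w + \frac{1}{-313 - 456}}{b + N{\left(0 \right)}} = \frac{-4217 + \frac{1}{-313 - 456}}{4619 + 50 \cdot 0} = \frac{-4217 + \frac{1}{-769}}{4619 + 0} = \frac{-4217 - \frac{1}{769}}{4619} = \left(- \frac{3242874}{769}\right) \frac{1}{4619} = - \frac{3242874}{3552011}$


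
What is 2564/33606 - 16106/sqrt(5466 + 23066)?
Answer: 1282/16803 - 8053*sqrt(7133)/7133 ≈ -95.274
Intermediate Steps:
2564/33606 - 16106/sqrt(5466 + 23066) = 2564*(1/33606) - 16106*sqrt(7133)/14266 = 1282/16803 - 16106*sqrt(7133)/14266 = 1282/16803 - 8053*sqrt(7133)/7133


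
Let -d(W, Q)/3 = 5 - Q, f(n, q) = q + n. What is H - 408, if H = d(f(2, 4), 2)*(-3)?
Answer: -381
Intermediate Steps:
f(n, q) = n + q
d(W, Q) = -15 + 3*Q (d(W, Q) = -3*(5 - Q) = -15 + 3*Q)
H = 27 (H = (-15 + 3*2)*(-3) = (-15 + 6)*(-3) = -9*(-3) = 27)
H - 408 = 27 - 408 = -381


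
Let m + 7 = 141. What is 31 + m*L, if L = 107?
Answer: 14369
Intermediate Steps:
m = 134 (m = -7 + 141 = 134)
31 + m*L = 31 + 134*107 = 31 + 14338 = 14369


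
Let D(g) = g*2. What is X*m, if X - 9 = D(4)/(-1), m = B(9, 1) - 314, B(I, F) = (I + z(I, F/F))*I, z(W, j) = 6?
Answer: -179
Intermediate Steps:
D(g) = 2*g
B(I, F) = I*(6 + I) (B(I, F) = (I + 6)*I = (6 + I)*I = I*(6 + I))
m = -179 (m = 9*(6 + 9) - 314 = 9*15 - 314 = 135 - 314 = -179)
X = 1 (X = 9 + (2*4)/(-1) = 9 + 8*(-1) = 9 - 8 = 1)
X*m = 1*(-179) = -179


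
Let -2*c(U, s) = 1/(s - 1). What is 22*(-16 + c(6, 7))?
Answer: -2123/6 ≈ -353.83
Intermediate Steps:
c(U, s) = -1/(2*(-1 + s)) (c(U, s) = -1/(2*(s - 1)) = -1/(2*(-1 + s)))
22*(-16 + c(6, 7)) = 22*(-16 - 1/(-2 + 2*7)) = 22*(-16 - 1/(-2 + 14)) = 22*(-16 - 1/12) = 22*(-193/12) = -2123/6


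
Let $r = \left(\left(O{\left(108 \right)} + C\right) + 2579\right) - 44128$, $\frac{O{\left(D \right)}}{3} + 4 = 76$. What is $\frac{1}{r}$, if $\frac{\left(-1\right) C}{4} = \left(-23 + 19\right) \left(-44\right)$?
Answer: $- \frac{1}{42037} \approx -2.3789 \cdot 10^{-5}$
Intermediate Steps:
$O{\left(D \right)} = 216$ ($O{\left(D \right)} = -12 + 3 \cdot 76 = -12 + 228 = 216$)
$C = -704$ ($C = - 4 \left(-23 + 19\right) \left(-44\right) = - 4 \left(\left(-4\right) \left(-44\right)\right) = \left(-4\right) 176 = -704$)
$r = -42037$ ($r = \left(\left(216 - 704\right) + 2579\right) - 44128 = \left(-488 + 2579\right) - 44128 = 2091 - 44128 = -42037$)
$\frac{1}{r} = \frac{1}{-42037} = - \frac{1}{42037}$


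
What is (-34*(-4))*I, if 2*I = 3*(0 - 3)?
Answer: -612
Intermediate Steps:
I = -9/2 (I = (3*(0 - 3))/2 = (3*(-3))/2 = (½)*(-9) = -9/2 ≈ -4.5000)
(-34*(-4))*I = -34*(-4)*(-9/2) = 136*(-9/2) = -612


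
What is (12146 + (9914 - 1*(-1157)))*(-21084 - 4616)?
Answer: -596676900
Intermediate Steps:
(12146 + (9914 - 1*(-1157)))*(-21084 - 4616) = (12146 + (9914 + 1157))*(-25700) = (12146 + 11071)*(-25700) = 23217*(-25700) = -596676900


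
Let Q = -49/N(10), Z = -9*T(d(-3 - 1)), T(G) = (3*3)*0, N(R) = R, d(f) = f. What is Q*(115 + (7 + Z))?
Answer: -2989/5 ≈ -597.80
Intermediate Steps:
T(G) = 0 (T(G) = 9*0 = 0)
Z = 0 (Z = -9*0 = 0)
Q = -49/10 ≈ -4.9000
Q*(115 + (7 + Z)) = -49*(115 + (7 + 0))/10 = -49*(115 + 7)/10 = -49/10*122 = -2989/5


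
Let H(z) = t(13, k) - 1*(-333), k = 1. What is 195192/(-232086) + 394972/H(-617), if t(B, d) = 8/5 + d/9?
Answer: 343508019978/291306611 ≈ 1179.2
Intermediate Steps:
t(B, d) = 8/5 + d/9 (t(B, d) = 8*(⅕) + d*(⅑) = 8/5 + d/9)
H(z) = 15062/45 (H(z) = (8/5 + (⅑)*1) - 1*(-333) = (8/5 + ⅑) + 333 = 77/45 + 333 = 15062/45)
195192/(-232086) + 394972/H(-617) = 195192/(-232086) + 394972/(15062/45) = 195192*(-1/232086) + 394972*(45/15062) = -32532/38681 + 8886870/7531 = 343508019978/291306611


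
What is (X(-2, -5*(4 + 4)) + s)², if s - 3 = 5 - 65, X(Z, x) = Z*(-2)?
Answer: 2809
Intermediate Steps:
X(Z, x) = -2*Z
s = -57 (s = 3 + (5 - 65) = 3 - 60 = -57)
(X(-2, -5*(4 + 4)) + s)² = (-2*(-2) - 57)² = (4 - 57)² = (-53)² = 2809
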